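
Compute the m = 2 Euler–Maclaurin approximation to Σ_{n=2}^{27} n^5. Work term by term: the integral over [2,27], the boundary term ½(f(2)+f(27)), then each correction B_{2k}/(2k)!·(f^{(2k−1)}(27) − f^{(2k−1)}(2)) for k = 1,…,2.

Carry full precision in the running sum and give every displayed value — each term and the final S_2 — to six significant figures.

S_2 ≈ 7.19659e+07

∫_2^27 x^5 dx evaluates to 6.45701e+07.
Endpoint term: (f(2) + f(27))/2 = (32.0000 + 1.43489e+07)/2 = 7.17447e+06.
So far: 7.17445e+07.
Correction k=1: B_{2}/2! · (f^{(1)}(27) − f^{(1)}(2)) = 1/12 · (2.65720e+06 − 80.0000) = 221427.
After k=1: 7.19660e+07.
Correction k=2: B_{4}/4! · (f^{(3)}(27) − f^{(3)}(2)) = −1/720 · (43740.0 − 240.000) = -60.4167.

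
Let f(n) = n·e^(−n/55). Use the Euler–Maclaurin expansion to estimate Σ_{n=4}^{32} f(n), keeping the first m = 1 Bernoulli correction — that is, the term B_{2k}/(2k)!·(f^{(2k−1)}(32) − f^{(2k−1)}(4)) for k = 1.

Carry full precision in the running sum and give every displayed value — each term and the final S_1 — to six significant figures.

S_1 ≈ 353.880

Integral: ∫_4^32 x·e^(−x/55) dx = 343.131.
½[f(4) + f(32)] = ½[3.71942 + 17.8842] = 10.8018.
Running total after boundary: 353.932.
Correction k=1: B_{2}/2! · (f^{(1)}(32) − f^{(1)}(4)) = 1/12 · (0.233714 − 0.862229) = -0.0523762.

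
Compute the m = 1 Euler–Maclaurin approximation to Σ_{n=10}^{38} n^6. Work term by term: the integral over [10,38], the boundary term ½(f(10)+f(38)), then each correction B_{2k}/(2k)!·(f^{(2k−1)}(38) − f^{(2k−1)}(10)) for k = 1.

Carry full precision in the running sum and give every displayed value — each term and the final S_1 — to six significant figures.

The integral term ∫_10^38 x^6 dx = 1.63437e+10.
Endpoint term: (f(10) + f(38))/2 = (1.00000e+06 + 3.01094e+09)/2 = 1.50597e+09.
Integral + boundary = 1.78496e+10.
Correction k=1: B_{2}/2! · (f^{(1)}(38) − f^{(1)}(10)) = 1/12 · (4.75411e+08 − 600000) = 3.95676e+07.

S_1 ≈ 1.78892e+10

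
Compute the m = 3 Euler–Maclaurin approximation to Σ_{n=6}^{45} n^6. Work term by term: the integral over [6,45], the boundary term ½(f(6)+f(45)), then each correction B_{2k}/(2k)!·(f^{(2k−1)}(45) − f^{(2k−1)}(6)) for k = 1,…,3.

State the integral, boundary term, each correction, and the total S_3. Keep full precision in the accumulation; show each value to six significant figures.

S_3 ≈ 5.76255e+10

Integral: ∫_6^45 x^6 dx = 5.33813e+10.
Endpoint term: (f(6) + f(45))/2 = (46656.0 + 8.30377e+09)/2 = 4.15191e+09.
Integral + boundary = 5.75332e+10.
Order-1 term: 1/12 · (1.10717e+09 − 46656.0) = 9.22602e+07.
After k=1: 5.76255e+10.
Order-2 term: −1/720 · (1.09350e+07 − 25920.0) = -15151.5.
After k=2: 5.76255e+10.
Order-3 term: 1/30240 · (32400.0 − 4320.00) = 0.928571.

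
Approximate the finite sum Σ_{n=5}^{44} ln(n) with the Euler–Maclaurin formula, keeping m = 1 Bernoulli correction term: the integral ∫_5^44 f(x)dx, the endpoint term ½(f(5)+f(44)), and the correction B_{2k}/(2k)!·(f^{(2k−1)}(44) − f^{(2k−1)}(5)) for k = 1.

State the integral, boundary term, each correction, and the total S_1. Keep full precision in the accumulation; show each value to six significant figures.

S_1 ≈ 122.139

∫_5^44 ln(x) dx evaluates to 119.457.
Endpoint term: (f(5) + f(44))/2 = (1.60944 + 3.78419)/2 = 2.69681.
Integral + boundary = 122.154.
Correction k=1: B_{2}/2! · (f^{(1)}(44) − f^{(1)}(5)) = 1/12 · (0.0227273 − 0.200000) = -0.0147727.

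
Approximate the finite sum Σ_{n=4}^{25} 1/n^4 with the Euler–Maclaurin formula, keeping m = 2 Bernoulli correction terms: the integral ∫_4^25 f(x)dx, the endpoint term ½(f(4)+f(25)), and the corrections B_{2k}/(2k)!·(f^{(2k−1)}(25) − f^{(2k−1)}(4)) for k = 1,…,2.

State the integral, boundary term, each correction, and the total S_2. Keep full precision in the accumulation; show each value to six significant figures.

S_2 ≈ 0.00745672

Integral: ∫_4^25 1/x^4 dx = 0.00518700.
Endpoint term: (f(4) + f(25))/2 = (0.00390625 + 2.56000e-06)/2 = 0.00195441.
So far: 0.00714140.
Correction k=1: B_{2}/2! · (f^{(1)}(25) − f^{(1)}(4)) = 1/12 · (-4.09600e-07 − (-0.00390625)) = 0.000325487.
Running total after k=1: 0.00746689.
Correction k=2: B_{4}/4! · (f^{(3)}(25) − f^{(3)}(4)) = −1/720 · (-1.96608e-08 − (-0.00732422)) = -1.01725e-05.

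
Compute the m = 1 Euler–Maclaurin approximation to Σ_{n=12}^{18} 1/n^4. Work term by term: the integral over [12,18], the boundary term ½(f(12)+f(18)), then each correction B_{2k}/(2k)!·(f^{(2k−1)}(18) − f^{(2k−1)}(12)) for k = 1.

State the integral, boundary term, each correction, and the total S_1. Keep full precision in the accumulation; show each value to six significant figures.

Integral: ∫_12^18 1/x^4 dx = 0.000135745.
½[f(12) + f(18)] = ½[4.82253e-05 + 9.52599e-06] = 2.88756e-05.
So far: 0.000164621.
Correction k=1: B_{2}/2! · (f^{(1)}(18) − f^{(1)}(12)) = 1/12 · (-2.11689e-06 − (-1.60751e-05)) = 1.16318e-06.

S_1 ≈ 0.000165784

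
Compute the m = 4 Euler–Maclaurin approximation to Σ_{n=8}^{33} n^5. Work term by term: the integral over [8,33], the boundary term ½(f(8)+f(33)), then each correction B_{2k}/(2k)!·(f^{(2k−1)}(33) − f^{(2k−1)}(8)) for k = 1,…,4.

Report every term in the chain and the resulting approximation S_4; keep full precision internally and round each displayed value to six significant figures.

∫_8^33 x^5 dx evaluates to 2.15201e+08.
Boundary: ½(f(8) + f(33)) = ½(32768.0 + 3.91354e+07) = 1.95841e+07.
Running total after boundary: 2.34785e+08.
Correction k=1: B_{2}/2! · (f^{(1)}(33) − f^{(1)}(8)) = 1/12 · (5.92960e+06 − 20480.0) = 492427.
After k=1: 2.35277e+08.
Correction k=2: B_{4}/4! · (f^{(3)}(33) − f^{(3)}(8)) = −1/720 · (65340.0 − 3840.00) = -85.4167.
After k=2: 2.35277e+08.
Correction k=3: B_{6}/6! · (f^{(5)}(33) − f^{(5)}(8)) = 1/30240 · (120.000 − 120.000) = 0.00000.
After k=3: 2.35277e+08.
Correction k=4: B_{8}/8! · (f^{(7)}(33) − f^{(7)}(8)) = −1/1209600 · (0.00000 − 0.00000) = 0.00000.

S_4 ≈ 2.35277e+08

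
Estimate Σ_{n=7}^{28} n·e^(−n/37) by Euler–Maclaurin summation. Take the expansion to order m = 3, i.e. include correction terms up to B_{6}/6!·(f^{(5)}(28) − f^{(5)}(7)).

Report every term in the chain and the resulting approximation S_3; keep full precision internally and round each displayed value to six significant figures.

The integral term ∫_7^28 x·e^(−x/37) dx = 218.990.
Endpoint term: (f(7) + f(28))/2 = (5.79341 + 13.1372)/2 = 9.46530.
Integral + boundary = 228.455.
Correction k=1: B_{2}/2! · (f^{(1)}(28) − f^{(1)}(7)) = 1/12 · (0.114126 − 0.671051) = -0.0464104.
Partial sum through k=1: 228.409.
Correction k=2: B_{4}/4! · (f^{(3)}(28) − f^{(3)}(7)) = −1/720 · (0.000768808 − 0.00169928) = 1.29232e-06.
Partial sum through k=2: 228.409.
Correction k=3: B_{6}/6! · (f^{(5)}(28) − f^{(5)}(7)) = 1/30240 · (1.06227e-06 − 2.12446e-06) = -3.51251e-11.

S_3 ≈ 228.409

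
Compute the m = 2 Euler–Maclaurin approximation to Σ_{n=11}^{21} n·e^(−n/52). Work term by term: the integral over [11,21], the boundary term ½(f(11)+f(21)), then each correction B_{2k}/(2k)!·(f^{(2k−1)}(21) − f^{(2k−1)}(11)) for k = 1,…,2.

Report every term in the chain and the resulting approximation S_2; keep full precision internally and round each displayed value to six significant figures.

S_2 ≈ 128.067

∫_11^21 x·e^(−x/52) dx evaluates to 116.625.
Endpoint term: (f(11) + f(21))/2 = (8.90272 + 14.0227)/2 = 11.4627.
Integral + boundary = 128.087.
Correction k=1: B_{2}/2! · (f^{(1)}(21) − f^{(1)}(11)) = 1/12 · (0.398080 − 0.638132) = -0.0200043.
After k=1: 128.067.
Correction k=2: B_{4}/4! · (f^{(3)}(21) − f^{(3)}(11)) = −1/720 · (0.000641114 − 0.000834618) = 2.68756e-07.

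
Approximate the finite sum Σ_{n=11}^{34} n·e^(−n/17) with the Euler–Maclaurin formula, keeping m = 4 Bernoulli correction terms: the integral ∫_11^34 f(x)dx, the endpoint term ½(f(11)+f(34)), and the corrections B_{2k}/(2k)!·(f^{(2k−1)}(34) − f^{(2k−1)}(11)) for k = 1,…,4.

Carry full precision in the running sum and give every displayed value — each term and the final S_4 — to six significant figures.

Integral: ∫_11^34 x·e^(−x/17) dx = 131.890.
Boundary: ½(f(11) + f(34)) = ½(5.75942 + 4.60140) = 5.18041.
So far: 137.070.
Correction k=1: B_{2}/2! · (f^{(1)}(34) − f^{(1)}(11)) = 1/12 · (-0.135335 − 0.184794) = -0.0266775.
Running total after k=1: 137.044.
Correction k=2: B_{4}/4! · (f^{(3)}(34) − f^{(3)}(11)) = −1/720 · (0.000468288 − 0.00426284) = 5.27021e-06.
Running total after k=2: 137.044.
Correction k=3: B_{6}/6! · (f^{(5)}(34) − f^{(5)}(11)) = 1/30240 · (4.86112e-06 − 2.72881e-05) = -7.41632e-10.
Running total after k=3: 137.044.
Correction k=4: B_{8}/8! · (f^{(7)}(34) − f^{(7)}(11)) = −1/1209600 · (2.80342e-08 − 1.37806e-07) = 9.07503e-14.

S_4 ≈ 137.044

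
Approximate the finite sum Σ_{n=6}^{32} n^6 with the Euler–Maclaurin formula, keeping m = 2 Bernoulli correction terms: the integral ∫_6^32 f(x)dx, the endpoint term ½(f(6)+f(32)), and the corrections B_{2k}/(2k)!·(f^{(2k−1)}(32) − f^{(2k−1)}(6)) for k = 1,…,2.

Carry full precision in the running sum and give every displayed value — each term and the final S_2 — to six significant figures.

S_2 ≈ 5.46216e+09

The integral term ∫_6^32 x^6 dx = 4.90849e+09.
Boundary: ½(f(6) + f(32)) = ½(46656.0 + 1.07374e+09) = 5.36894e+08.
So far: 5.44539e+09.
Correction k=1: B_{2}/2! · (f^{(1)}(32) − f^{(1)}(6)) = 1/12 · (2.01327e+08 − 46656.0) = 1.67733e+07.
After k=1: 5.46216e+09.
Correction k=2: B_{4}/4! · (f^{(3)}(32) − f^{(3)}(6)) = −1/720 · (3.93216e+06 − 25920.0) = -5425.33.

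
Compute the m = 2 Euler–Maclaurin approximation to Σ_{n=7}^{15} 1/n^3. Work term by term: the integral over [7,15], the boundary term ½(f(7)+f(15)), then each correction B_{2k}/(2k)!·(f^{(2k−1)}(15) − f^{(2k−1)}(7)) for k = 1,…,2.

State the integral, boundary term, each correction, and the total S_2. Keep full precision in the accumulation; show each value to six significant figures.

Integral: ∫_7^15 1/x^3 dx = 0.00798186.
Endpoint term: (f(7) + f(15))/2 = (0.00291545 + 0.000296296)/2 = 0.00160587.
Running total after boundary: 0.00958773.
k=1: B_{2}/(2)! × [f^{(1)}(15) − f^{(1)}(7)] = 1/12 × (-5.92593e-05 − (-0.00124948)) = 9.91850e-05.
Partial sum through k=1: 0.00968692.
k=2: B_{4}/(4)! × [f^{(3)}(15) − f^{(3)}(7)] = −1/720 × (-5.26749e-06 − (-0.000509992)) = -7.01006e-07.

S_2 ≈ 0.00968622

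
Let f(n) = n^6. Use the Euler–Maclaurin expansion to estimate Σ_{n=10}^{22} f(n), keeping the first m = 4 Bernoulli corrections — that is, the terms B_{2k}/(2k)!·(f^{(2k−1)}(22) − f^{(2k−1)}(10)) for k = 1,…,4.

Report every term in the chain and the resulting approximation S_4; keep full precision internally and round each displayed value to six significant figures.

Integral: ∫_10^22 x^6 dx = 3.54908e+08.
Boundary: ½(f(10) + f(22)) = ½(1.00000e+06 + 1.13380e+08) = 5.71900e+07.
So far: 4.12098e+08.
Correction k=1: B_{2}/2! · (f^{(1)}(22) − f^{(1)}(10)) = 1/12 · (3.09218e+07 − 600000) = 2.52682e+06.
Partial sum through k=1: 4.14625e+08.
Correction k=2: B_{4}/4! · (f^{(3)}(22) − f^{(3)}(10)) = −1/720 · (1.27776e+06 − 120000) = -1608.00.
Partial sum through k=2: 4.14623e+08.
Correction k=3: B_{6}/6! · (f^{(5)}(22) − f^{(5)}(10)) = 1/30240 · (15840.0 − 7200.00) = 0.285714.
Partial sum through k=3: 4.14623e+08.
Correction k=4: B_{8}/8! · (f^{(7)}(22) − f^{(7)}(10)) = −1/1209600 · (0.00000 − 0.00000) = 0.00000.

S_4 ≈ 4.14623e+08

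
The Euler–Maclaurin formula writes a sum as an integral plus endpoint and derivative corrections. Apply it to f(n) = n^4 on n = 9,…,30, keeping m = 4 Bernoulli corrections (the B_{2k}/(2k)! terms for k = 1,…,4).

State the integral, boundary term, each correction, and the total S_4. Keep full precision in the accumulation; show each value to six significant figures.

Integral: ∫_9^30 x^4 dx = 4.84819e+06.
Boundary: ½(f(9) + f(30)) = ½(6561.00 + 810000) = 408280.
Integral + boundary = 5.25647e+06.
Correction k=1: B_{2}/2! · (f^{(1)}(30) − f^{(1)}(9)) = 1/12 · (108000 − 2916.00) = 8757.00.
Running total after k=1: 5.26523e+06.
Correction k=2: B_{4}/4! · (f^{(3)}(30) − f^{(3)}(9)) = −1/720 · (720.000 − 216.000) = -0.700000.
Running total after k=2: 5.26523e+06.
Correction k=3: B_{6}/6! · (f^{(5)}(30) − f^{(5)}(9)) = 1/30240 · (0.00000 − 0.00000) = 0.00000.
Running total after k=3: 5.26523e+06.
Correction k=4: B_{8}/8! · (f^{(7)}(30) − f^{(7)}(9)) = −1/1209600 · (0.00000 − 0.00000) = 0.00000.

S_4 ≈ 5.26523e+06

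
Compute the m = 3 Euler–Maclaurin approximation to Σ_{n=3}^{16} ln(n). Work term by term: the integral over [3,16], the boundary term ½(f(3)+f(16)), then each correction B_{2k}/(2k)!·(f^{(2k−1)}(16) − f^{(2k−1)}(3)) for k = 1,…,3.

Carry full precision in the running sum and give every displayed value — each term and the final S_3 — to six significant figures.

The integral term ∫_3^16 ln(x) dx = 28.0656.
½[f(3) + f(16)] = ½[1.09861 + 2.77259] = 1.93560.
So far: 30.0012.
k=1: B_{2}/(2)! × [f^{(1)}(16) − f^{(1)}(3)] = 1/12 × (0.0625000 − 0.333333) = -0.0225694.
Partial sum through k=1: 29.9786.
k=2: B_{4}/(4)! × [f^{(3)}(16) − f^{(3)}(3)] = −1/720 × (0.000488281 − 0.0740741) = 0.000102202.
Partial sum through k=2: 29.9787.
k=3: B_{6}/(6)! × [f^{(5)}(16) − f^{(5)}(3)] = 1/30240 × (2.28882e-05 − 0.0987654) = -3.26530e-06.

S_3 ≈ 29.9787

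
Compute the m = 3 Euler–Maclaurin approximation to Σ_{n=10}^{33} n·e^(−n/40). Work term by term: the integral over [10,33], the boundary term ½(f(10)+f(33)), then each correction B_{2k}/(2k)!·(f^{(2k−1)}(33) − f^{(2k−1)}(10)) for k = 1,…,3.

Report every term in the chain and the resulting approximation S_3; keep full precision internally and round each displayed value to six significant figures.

∫_10^33 x·e^(−x/40) dx evaluates to 277.955.
Boundary: ½(f(10) + f(33)) = ½(7.78801 + 14.4618) = 11.1249.
So far: 289.080.
Order-1 term: 1/12 · (0.0766911 − 0.584101) = -0.0422841.
After k=1: 289.038.
Order-2 term: −1/720 · (0.000595726 − 0.00133856) = 1.03172e-06.
After k=2: 289.038.
Order-3 term: 1/30240 · (7.14700e-07 − 1.44504e-06) = -2.41515e-11.

S_3 ≈ 289.038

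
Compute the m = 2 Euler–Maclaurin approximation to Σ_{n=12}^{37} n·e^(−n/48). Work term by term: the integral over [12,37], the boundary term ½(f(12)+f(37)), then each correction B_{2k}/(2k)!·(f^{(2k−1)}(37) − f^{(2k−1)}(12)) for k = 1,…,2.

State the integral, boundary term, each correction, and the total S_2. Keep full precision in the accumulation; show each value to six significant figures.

S_2 ≈ 368.618

∫_12^37 x·e^(−x/48) dx evaluates to 355.427.
Boundary: ½(f(12) + f(37)) = ½(9.34561 + 17.1172) = 13.2314.
So far: 368.658.
Correction k=1: B_{2}/2! · (f^{(1)}(37) − f^{(1)}(12)) = 1/12 · (0.106019 − 0.584101) = -0.0398402.
Partial sum through k=1: 368.618.
Correction k=2: B_{4}/4! · (f^{(3)}(37) − f^{(3)}(12)) = −1/720 · (0.000447601 − 0.000929558) = 6.69385e-07.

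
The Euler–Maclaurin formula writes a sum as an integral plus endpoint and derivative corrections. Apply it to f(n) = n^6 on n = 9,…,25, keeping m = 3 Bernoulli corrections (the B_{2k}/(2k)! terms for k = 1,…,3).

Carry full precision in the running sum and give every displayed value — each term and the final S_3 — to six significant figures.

The integral term ∫_9^25 x^6 dx = 8.71248e+08.
Endpoint term: (f(9) + f(25))/2 = (531441 + 2.44141e+08)/2 = 1.22336e+08.
Running total after boundary: 9.93584e+08.
Order-1 term: 1/12 · (5.85938e+07 − 354294) = 4.85329e+06.
After k=1: 9.98437e+08.
Order-2 term: −1/720 · (1.87500e+06 − 87480.0) = -2482.67.
After k=2: 9.98434e+08.
Order-3 term: 1/30240 · (18000.0 − 6480.00) = 0.380952.

S_3 ≈ 9.98434e+08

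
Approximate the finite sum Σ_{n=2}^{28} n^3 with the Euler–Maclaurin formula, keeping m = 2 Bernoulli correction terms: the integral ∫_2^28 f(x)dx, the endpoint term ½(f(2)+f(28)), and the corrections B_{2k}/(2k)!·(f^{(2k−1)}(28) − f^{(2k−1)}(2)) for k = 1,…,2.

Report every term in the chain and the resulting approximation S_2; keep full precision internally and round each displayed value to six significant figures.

∫_2^28 x^3 dx evaluates to 153660.
Boundary: ½(f(2) + f(28)) = ½(8.00000 + 21952.0) = 10980.0.
So far: 164640.
k=1: B_{2}/(2)! × [f^{(1)}(28) − f^{(1)}(2)] = 1/12 × (2352.00 − 12.0000) = 195.000.
Partial sum through k=1: 164835.
k=2: B_{4}/(4)! × [f^{(3)}(28) − f^{(3)}(2)] = −1/720 × (6.00000 − 6.00000) = 0.00000.

S_2 ≈ 164835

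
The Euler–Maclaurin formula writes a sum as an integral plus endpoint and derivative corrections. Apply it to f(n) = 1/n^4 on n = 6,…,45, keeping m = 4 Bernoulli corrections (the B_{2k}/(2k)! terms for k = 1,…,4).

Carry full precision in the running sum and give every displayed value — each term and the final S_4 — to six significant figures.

∫_6^45 1/x^4 dx evaluates to 0.00153955.
Endpoint term: (f(6) + f(45))/2 = (0.000771605 + 2.43865e-07)/2 = 0.000385924.
Integral + boundary = 0.00192548.
Correction k=1: B_{2}/2! · (f^{(1)}(45) − f^{(1)}(6)) = 1/12 · (-2.16769e-08 − (-0.000514403)) = 4.28651e-05.
Partial sum through k=1: 0.00196834.
Correction k=2: B_{4}/4! · (f^{(3)}(45) − f^{(3)}(6)) = −1/720 · (-3.21139e-10 − (-0.000428669)) = -5.95374e-07.
Partial sum through k=2: 0.00196775.
Correction k=3: B_{6}/6! · (f^{(5)}(45) − f^{(5)}(6)) = 1/30240 · (-8.88089e-12 − (-0.000666819)) = 2.20509e-08.
Partial sum through k=3: 0.00196777.
Correction k=4: B_{8}/8! · (f^{(7)}(45) − f^{(7)}(6)) = −1/1209600 · (-3.94706e-13 − (-0.00166705)) = -1.37818e-09.

S_4 ≈ 0.00196777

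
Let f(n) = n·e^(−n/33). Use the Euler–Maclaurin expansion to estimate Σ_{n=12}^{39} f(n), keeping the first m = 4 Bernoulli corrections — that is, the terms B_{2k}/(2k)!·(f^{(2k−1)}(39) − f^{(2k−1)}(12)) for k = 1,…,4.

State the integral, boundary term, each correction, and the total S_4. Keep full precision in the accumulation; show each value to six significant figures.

Integral: ∫_12^39 x·e^(−x/33) dx = 303.521.
½[f(12) + f(39)] = ½[8.34173 + 11.9621] = 10.1519.
So far: 313.673.
Correction k=1: B_{2}/2! · (f^{(1)}(39) − f^{(1)}(12)) = 1/12 · (-0.0557674 − 0.442364) = -0.0415110.
Partial sum through k=1: 313.631.
Correction k=2: B_{4}/4! · (f^{(3)}(39) − f^{(3)}(12)) = −1/720 · (0.000512097 − 0.00168288) = 1.62608e-06.
Partial sum through k=2: 313.631.
Correction k=3: B_{6}/6! · (f^{(5)}(39) − f^{(5)}(12)) = 1/30240 · (9.87515e-07 − 2.71767e-06) = -5.72141e-11.
Partial sum through k=3: 313.631.
Correction k=4: B_{8}/8! · (f^{(7)}(39) − f^{(7)}(12)) = −1/1209600 · (1.38180e-09 − 3.57208e-09) = 1.81074e-15.

S_4 ≈ 313.631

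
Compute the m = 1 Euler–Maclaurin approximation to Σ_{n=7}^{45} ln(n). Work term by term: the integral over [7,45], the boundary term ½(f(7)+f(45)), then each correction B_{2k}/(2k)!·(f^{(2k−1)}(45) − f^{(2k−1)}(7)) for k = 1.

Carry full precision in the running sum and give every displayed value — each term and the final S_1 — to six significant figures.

S_1 ≈ 122.545

The integral term ∫_7^45 ln(x) dx = 119.678.
Boundary: ½(f(7) + f(45)) = ½(1.94591 + 3.80666) = 2.87629.
Running total after boundary: 122.555.
k=1: B_{2}/(2)! × [f^{(1)}(45) − f^{(1)}(7)] = 1/12 × (0.0222222 − 0.142857) = -0.0100529.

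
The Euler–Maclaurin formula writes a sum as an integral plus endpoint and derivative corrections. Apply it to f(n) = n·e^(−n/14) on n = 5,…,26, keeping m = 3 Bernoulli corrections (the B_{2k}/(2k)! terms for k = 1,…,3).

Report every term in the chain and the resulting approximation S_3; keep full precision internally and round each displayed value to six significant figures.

S_3 ≈ 102.417

Integral: ∫_5^26 x·e^(−x/14) dx = 98.6868.
Endpoint term: (f(5) + f(26))/2 = (3.49836 + 4.05907)/2 = 3.77872.
So far: 102.466.
Correction k=1: B_{2}/2! · (f^{(1)}(26) − f^{(1)}(5)) = 1/12 · (-0.133815 − 0.449789) = -0.0486337.
Running total after k=1: 102.417.
Correction k=2: B_{4}/4! · (f^{(3)}(26) − f^{(3)}(5)) = −1/720 · (0.000910309 − 0.00943436) = 1.18390e-05.
Running total after k=2: 102.417.
Correction k=3: B_{6}/6! · (f^{(5)}(26) − f^{(5)}(5)) = 1/30240 · (1.27722e-05 − 8.45606e-05) = -2.37395e-09.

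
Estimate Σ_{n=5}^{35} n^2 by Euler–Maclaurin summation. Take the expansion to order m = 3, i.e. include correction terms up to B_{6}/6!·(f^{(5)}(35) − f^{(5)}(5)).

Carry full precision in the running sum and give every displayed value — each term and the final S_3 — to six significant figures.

∫_5^35 x^2 dx evaluates to 14250.0.
½[f(5) + f(35)] = ½[25.0000 + 1225.00] = 625.000.
Running total after boundary: 14875.0.
Order-1 term: 1/12 · (70.0000 − 10.0000) = 5.00000.
Partial sum through k=1: 14880.0.
Order-2 term: −1/720 · (0.00000 − 0.00000) = 0.00000.
Partial sum through k=2: 14880.0.
Order-3 term: 1/30240 · (0.00000 − 0.00000) = 0.00000.

S_3 ≈ 14880.0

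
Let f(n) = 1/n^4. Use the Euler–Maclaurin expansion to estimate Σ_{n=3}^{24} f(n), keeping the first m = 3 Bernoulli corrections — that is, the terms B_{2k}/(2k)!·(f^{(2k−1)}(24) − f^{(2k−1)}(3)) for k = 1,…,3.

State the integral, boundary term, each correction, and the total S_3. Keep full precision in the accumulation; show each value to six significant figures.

S_3 ≈ 0.0198027

∫_3^24 1/x^4 dx evaluates to 0.0123216.
½[f(3) + f(24)] = ½[0.0123457 + 3.01408e-06] = 0.00617435.
So far: 0.0184959.
k=1: B_{2}/(2)! × [f^{(1)}(24) − f^{(1)}(3)] = 1/12 × (-5.02347e-07 − (-0.0164609)) = 0.00137170.
Running total after k=1: 0.0198676.
k=2: B_{4}/(4)! × [f^{(3)}(24) − f^{(3)}(3)] = −1/720 × (-2.61639e-08 − (-0.0548697)) = -7.62079e-05.
Running total after k=2: 0.0197914.
k=3: B_{6}/(6)! × [f^{(5)}(24) − f^{(5)}(3)] = 1/30240 × (-2.54371e-09 − (-0.341411)) = 1.12901e-05.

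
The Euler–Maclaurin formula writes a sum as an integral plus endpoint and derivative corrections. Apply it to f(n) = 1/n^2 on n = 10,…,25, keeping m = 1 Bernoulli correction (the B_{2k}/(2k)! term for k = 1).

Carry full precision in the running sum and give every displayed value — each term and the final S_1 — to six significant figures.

The integral term ∫_10^25 1/x^2 dx = 0.0600000.
Endpoint term: (f(10) + f(25))/2 = (0.0100000 + 0.00160000)/2 = 0.00580000.
So far: 0.0658000.
Order-1 term: 1/12 · (-0.000128000 − (-0.00200000)) = 0.000156000.

S_1 ≈ 0.0659560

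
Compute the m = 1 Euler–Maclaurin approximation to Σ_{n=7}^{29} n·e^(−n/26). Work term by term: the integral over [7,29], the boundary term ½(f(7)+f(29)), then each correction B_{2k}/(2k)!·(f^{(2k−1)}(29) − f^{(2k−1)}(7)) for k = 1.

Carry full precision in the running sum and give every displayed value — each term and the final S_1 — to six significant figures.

S_1 ≈ 194.122

∫_7^29 x·e^(−x/26) dx evaluates to 186.745.
Endpoint term: (f(7) + f(29))/2 = (5.34777 + 9.50589)/2 = 7.42683.
So far: 194.172.
Correction k=1: B_{2}/2! · (f^{(1)}(29) − f^{(1)}(7)) = 1/12 · (-0.0378218 − 0.558284) = -0.0496754.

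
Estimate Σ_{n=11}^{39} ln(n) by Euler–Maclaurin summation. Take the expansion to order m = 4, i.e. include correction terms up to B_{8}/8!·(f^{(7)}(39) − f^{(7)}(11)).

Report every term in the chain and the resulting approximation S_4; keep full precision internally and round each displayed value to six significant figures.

∫_11^39 ln(x) dx evaluates to 88.5021.
Endpoint term: (f(11) + f(39))/2 = (2.39790 + 3.66356)/2 = 3.03073.
Running total after boundary: 91.5328.
Correction k=1: B_{2}/2! · (f^{(1)}(39) − f^{(1)}(11)) = 1/12 · (0.0256410 − 0.0909091) = -0.00543901.
Running total after k=1: 91.5273.
Correction k=2: B_{4}/4! · (f^{(3)}(39) − f^{(3)}(11)) = −1/720 · (3.37160e-05 − 0.00150263) = 2.04016e-06.
Running total after k=2: 91.5273.
Correction k=3: B_{6}/6! · (f^{(5)}(39) − f^{(5)}(11)) = 1/30240 · (2.66004e-07 − 0.000149021) = -4.91915e-09.
Running total after k=3: 91.5273.
Correction k=4: B_{8}/8! · (f^{(7)}(39) − f^{(7)}(11)) = −1/1209600 · (5.24663e-09 − 3.69474e-05) = 3.05408e-11.

S_4 ≈ 91.5273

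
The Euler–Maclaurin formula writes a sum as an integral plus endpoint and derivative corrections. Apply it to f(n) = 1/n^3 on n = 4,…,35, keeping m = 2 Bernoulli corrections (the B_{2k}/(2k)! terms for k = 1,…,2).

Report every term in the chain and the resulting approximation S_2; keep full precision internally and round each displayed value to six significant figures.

S_2 ≈ 0.0396220

Integral: ∫_4^35 1/x^3 dx = 0.0308418.
Boundary: ½(f(4) + f(35)) = ½(0.0156250 + 2.33236e-05) = 0.00782416.
So far: 0.0386660.
Order-1 term: 1/12 · (-1.99917e-06 − (-0.0117188)) = 0.000976396.
Partial sum through k=1: 0.0396424.
Order-2 term: −1/720 · (-3.26395e-08 − (-0.0146484)) = -2.03450e-05.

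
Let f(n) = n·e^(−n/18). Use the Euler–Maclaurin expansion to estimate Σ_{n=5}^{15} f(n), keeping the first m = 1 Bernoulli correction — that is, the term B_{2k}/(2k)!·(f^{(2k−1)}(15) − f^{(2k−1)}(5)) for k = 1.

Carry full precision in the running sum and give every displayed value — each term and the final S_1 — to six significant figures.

Integral: ∫_5^15 x·e^(−x/18) dx = 55.4392.
Boundary: ½(f(5) + f(15)) = ½(3.78733 + 6.51897) = 5.15315.
Integral + boundary = 60.5924.
Correction k=1: B_{2}/2! · (f^{(1)}(15) − f^{(1)}(5)) = 1/12 · (0.0724330 − 0.547058) = -0.0395521.

S_1 ≈ 60.5528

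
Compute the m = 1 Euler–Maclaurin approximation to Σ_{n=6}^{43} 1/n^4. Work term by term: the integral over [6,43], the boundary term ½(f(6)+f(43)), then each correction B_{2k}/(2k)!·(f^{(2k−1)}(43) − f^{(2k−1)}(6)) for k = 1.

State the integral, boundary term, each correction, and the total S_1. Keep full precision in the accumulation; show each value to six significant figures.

S_1 ≈ 0.00196783

The integral term ∫_6^43 1/x^4 dx = 0.00153902.
Endpoint term: (f(6) + f(43))/2 = (0.000771605 + 2.92500e-07)/2 = 0.000385949.
So far: 0.00192497.
Correction k=1: B_{2}/2! · (f^{(1)}(43) − f^{(1)}(6)) = 1/12 · (-2.72093e-08 − (-0.000514403)) = 4.28647e-05.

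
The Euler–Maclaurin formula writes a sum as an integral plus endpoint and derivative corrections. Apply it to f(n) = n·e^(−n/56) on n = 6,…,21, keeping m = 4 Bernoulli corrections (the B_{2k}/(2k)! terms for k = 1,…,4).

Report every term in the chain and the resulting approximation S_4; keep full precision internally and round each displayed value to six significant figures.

The integral term ∫_6^21 x·e^(−x/56) dx = 155.644.
Endpoint term: (f(6) + f(21))/2 = (5.39038 + 14.4331)/2 = 9.91173.
So far: 165.556.
Order-1 term: 1/12 · (0.429556 − 0.802140) = -0.0310487.
After k=1: 165.525.
Order-2 term: −1/720 · (0.000575298 − 0.000828742) = 3.52006e-07.
After k=2: 165.525.
Order-3 term: 1/30240 · (3.23221e-07 − 4.46971e-07) = -4.09226e-12.
After k=3: 165.525.
Order-4 term: −1/1209600 · (1.47638e-10 − 2.00789e-10) = 4.39411e-17.

S_4 ≈ 165.525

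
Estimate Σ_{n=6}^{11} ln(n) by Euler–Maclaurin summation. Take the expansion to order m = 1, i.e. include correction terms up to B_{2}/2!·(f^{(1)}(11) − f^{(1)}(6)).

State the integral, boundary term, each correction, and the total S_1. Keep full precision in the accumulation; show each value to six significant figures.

∫_6^11 ln(x) dx evaluates to 10.6263.
Boundary: ½(f(6) + f(11)) = ½(1.79176 + 2.39790) = 2.09483.
Running total after boundary: 12.7211.
Order-1 term: 1/12 · (0.0909091 − 0.166667) = -0.00631313.

S_1 ≈ 12.7148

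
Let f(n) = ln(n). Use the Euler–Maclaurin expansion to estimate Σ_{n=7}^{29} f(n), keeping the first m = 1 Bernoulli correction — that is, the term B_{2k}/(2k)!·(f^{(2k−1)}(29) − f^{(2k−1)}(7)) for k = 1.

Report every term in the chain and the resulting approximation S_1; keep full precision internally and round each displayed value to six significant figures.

S_1 ≈ 64.6778

Integral: ∫_7^29 ln(x) dx = 62.0302.
Endpoint term: (f(7) + f(29))/2 = (1.94591 + 3.36730)/2 = 2.65660.
So far: 64.6868.
k=1: B_{2}/(2)! × [f^{(1)}(29) − f^{(1)}(7)] = 1/12 × (0.0344828 − 0.142857) = -0.00903120.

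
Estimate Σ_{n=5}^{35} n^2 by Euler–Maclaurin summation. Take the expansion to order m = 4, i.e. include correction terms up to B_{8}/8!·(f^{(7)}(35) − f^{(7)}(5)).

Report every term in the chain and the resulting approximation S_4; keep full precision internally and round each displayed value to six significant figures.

S_4 ≈ 14880.0

The integral term ∫_5^35 x^2 dx = 14250.0.
Boundary: ½(f(5) + f(35)) = ½(25.0000 + 1225.00) = 625.000.
Running total after boundary: 14875.0.
Order-1 term: 1/12 · (70.0000 − 10.0000) = 5.00000.
Partial sum through k=1: 14880.0.
Order-2 term: −1/720 · (0.00000 − 0.00000) = 0.00000.
Partial sum through k=2: 14880.0.
Order-3 term: 1/30240 · (0.00000 − 0.00000) = 0.00000.
Partial sum through k=3: 14880.0.
Order-4 term: −1/1209600 · (0.00000 − 0.00000) = 0.00000.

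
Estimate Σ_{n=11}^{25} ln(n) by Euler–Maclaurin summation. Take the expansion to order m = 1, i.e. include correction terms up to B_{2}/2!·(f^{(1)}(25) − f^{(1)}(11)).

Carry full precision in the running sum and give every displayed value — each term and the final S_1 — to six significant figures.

Integral: ∫_11^25 ln(x) dx = 40.0950.
Boundary: ½(f(11) + f(25)) = ½(2.39790 + 3.21888) = 2.80839.
So far: 42.9034.
k=1: B_{2}/(2)! × [f^{(1)}(25) − f^{(1)}(11)] = 1/12 × (0.0400000 − 0.0909091) = -0.00424242.

S_1 ≈ 42.8992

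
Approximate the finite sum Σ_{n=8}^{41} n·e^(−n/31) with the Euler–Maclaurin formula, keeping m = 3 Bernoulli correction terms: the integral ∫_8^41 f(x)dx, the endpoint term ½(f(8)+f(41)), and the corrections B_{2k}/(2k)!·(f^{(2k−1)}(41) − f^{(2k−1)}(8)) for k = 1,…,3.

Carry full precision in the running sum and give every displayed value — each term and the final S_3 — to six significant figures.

Integral: ∫_8^41 x·e^(−x/31) dx = 339.298.
½[f(8) + f(41)] = ½[6.18036 + 10.9243] = 8.55234.
So far: 347.850.
Order-1 term: 1/12 · (-0.0859506 − 0.573179) = -0.0549275.
After k=1: 347.796.
Order-2 term: −1/720 · (0.000465081 − 0.00220423) = 2.41549e-06.
After k=2: 347.796.
Order-3 term: 1/30240 · (1.06098e-06 − 3.96673e-06) = -9.60897e-11.

S_3 ≈ 347.796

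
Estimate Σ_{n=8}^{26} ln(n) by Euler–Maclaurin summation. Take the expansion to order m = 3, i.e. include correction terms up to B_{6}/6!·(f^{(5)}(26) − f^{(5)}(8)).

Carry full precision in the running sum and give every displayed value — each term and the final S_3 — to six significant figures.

Integral: ∫_8^26 ln(x) dx = 50.0750.
Boundary: ½(f(8) + f(26)) = ½(2.07944 + 3.25810) = 2.66877.
Integral + boundary = 52.7437.
Correction k=1: B_{2}/2! · (f^{(1)}(26) − f^{(1)}(8)) = 1/12 · (0.0384615 − 0.125000) = -0.00721154.
After k=1: 52.7365.
Correction k=2: B_{4}/4! · (f^{(3)}(26) − f^{(3)}(8)) = −1/720 · (0.000113792 − 0.00390625) = 5.26730e-06.
After k=2: 52.7365.
Correction k=3: B_{6}/6! · (f^{(5)}(26) − f^{(5)}(8)) = 1/30240 · (2.01997e-06 − 0.000732422) = -2.41535e-08.

S_3 ≈ 52.7365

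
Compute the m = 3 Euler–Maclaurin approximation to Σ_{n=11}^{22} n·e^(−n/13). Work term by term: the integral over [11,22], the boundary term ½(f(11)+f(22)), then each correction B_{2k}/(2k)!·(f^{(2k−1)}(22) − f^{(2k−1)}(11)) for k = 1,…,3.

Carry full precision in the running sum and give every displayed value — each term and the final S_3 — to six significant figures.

S_3 ≈ 54.4732

The integral term ∫_11^22 x·e^(−x/13) dx = 50.1045.
½[f(11) + f(22)] = ½[4.71968 + 4.05007] = 4.38488.
Running total after boundary: 54.4894.
Correction k=1: B_{2}/2! · (f^{(1)}(22) − f^{(1)}(11)) = 1/12 · (-0.127450 − 0.0660095) = -0.0161216.
After k=1: 54.4732.
Correction k=2: B_{4}/4! · (f^{(3)}(22) − f^{(3)}(11)) = −1/720 · (0.00142449 − 0.00546825) = 5.61633e-06.
After k=2: 54.4732.
Correction k=3: B_{6}/6! · (f^{(5)}(22) − f^{(5)}(11)) = 1/30240 · (2.13202e-05 − 6.24018e-05) = -1.35852e-09.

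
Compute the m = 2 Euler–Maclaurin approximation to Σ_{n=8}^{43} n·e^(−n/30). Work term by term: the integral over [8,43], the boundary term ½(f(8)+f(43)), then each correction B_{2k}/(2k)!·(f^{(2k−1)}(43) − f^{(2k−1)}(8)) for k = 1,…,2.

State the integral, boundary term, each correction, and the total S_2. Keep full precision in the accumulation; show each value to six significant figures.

The integral term ∫_8^43 x·e^(−x/30) dx = 350.816.
Boundary: ½(f(8) + f(43)) = ½(6.12743 + 10.2560) = 8.19173.
Running total after boundary: 359.008.
Order-1 term: 1/12 · (-0.103355 − 0.561681) = -0.0554197.
Partial sum through k=1: 358.952.
Order-2 term: −1/720 · (0.000415189 − 0.00232615) = 2.65412e-06.

S_2 ≈ 358.952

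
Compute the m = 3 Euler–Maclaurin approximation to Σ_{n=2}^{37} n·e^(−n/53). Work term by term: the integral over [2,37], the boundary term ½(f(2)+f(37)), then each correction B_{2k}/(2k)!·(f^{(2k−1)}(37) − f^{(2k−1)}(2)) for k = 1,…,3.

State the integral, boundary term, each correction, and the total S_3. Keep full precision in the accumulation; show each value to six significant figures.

Integral: ∫_2^37 x·e^(−x/53) dx = 433.864.
Endpoint term: (f(2) + f(37))/2 = (1.92593 + 18.4084)/2 = 10.1671.
Integral + boundary = 444.031.
Order-1 term: 1/12 · (0.150196 − 0.926629) = -0.0647028.
Running total after k=1: 443.967.
Order-2 term: −1/720 · (0.000407705 − 0.00101551) = 8.44172e-07.
Running total after k=2: 443.967.
Order-3 term: 1/30240 · (2.71249e-07 − 6.05603e-07) = -1.10567e-11.

S_3 ≈ 443.967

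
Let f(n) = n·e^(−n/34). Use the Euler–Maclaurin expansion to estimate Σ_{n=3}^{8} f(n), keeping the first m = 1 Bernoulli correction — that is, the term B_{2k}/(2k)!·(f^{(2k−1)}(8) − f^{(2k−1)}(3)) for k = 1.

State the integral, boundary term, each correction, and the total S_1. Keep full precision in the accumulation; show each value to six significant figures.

∫_3^8 x·e^(−x/34) dx evaluates to 23.1530.
Endpoint term: (f(3) + f(8))/2 = (2.74664 + 6.32271)/2 = 4.53467.
So far: 27.6876.
k=1: B_{2}/(2)! × [f^{(1)}(8) − f^{(1)}(3)] = 1/12 × (0.604376 − 0.834762) = -0.0191988.

S_1 ≈ 27.6684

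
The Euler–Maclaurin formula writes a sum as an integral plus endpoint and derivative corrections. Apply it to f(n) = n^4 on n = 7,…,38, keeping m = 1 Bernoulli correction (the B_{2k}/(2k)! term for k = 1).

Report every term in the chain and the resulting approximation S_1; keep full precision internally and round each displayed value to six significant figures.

S_1 ≈ 1.69056e+07

The integral term ∫_7^38 x^4 dx = 1.58437e+07.
Endpoint term: (f(7) + f(38))/2 = (2401.00 + 2.08514e+06)/2 = 1.04377e+06.
So far: 1.68874e+07.
Correction k=1: B_{2}/2! · (f^{(1)}(38) − f^{(1)}(7)) = 1/12 · (219488 − 1372.00) = 18176.3.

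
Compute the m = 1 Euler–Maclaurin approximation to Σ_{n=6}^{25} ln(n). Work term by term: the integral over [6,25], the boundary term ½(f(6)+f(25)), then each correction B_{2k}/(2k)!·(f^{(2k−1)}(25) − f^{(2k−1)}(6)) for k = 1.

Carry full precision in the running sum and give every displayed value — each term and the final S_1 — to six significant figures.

S_1 ≈ 53.2161

Integral: ∫_6^25 ln(x) dx = 50.7213.
Boundary: ½(f(6) + f(25)) = ½(1.79176 + 3.21888) = 2.50532.
Integral + boundary = 53.2267.
Correction k=1: B_{2}/2! · (f^{(1)}(25) − f^{(1)}(6)) = 1/12 · (0.0400000 − 0.166667) = -0.0105556.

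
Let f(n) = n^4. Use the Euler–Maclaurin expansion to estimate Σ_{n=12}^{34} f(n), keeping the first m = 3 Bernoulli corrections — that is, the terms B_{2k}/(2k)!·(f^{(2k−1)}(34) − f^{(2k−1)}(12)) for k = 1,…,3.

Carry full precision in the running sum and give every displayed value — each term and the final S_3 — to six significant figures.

S_3 ≈ 9.72838e+06

Integral: ∫_12^34 x^4 dx = 9.03732e+06.
Endpoint term: (f(12) + f(34))/2 = (20736.0 + 1.33634e+06)/2 = 678536.
Integral + boundary = 9.71585e+06.
Order-1 term: 1/12 · (157216 − 6912.00) = 12525.3.
After k=1: 9.72838e+06.
Order-2 term: −1/720 · (816.000 − 288.000) = -0.733333.
After k=2: 9.72838e+06.
Order-3 term: 1/30240 · (0.00000 − 0.00000) = 0.00000.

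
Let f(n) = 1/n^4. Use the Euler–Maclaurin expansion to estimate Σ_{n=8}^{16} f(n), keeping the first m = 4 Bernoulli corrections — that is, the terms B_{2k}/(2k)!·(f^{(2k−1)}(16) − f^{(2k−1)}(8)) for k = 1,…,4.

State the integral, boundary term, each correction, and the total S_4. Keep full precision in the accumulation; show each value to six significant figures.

Integral: ∫_8^16 1/x^4 dx = 0.000569661.
Boundary: ½(f(8) + f(16)) = ½(0.000244141 + 1.52588e-05) = 0.000129700.
So far: 0.000699361.
Correction k=1: B_{2}/2! · (f^{(1)}(16) − f^{(1)}(8)) = 1/12 · (-3.81470e-06 − (-0.000122070)) = 9.85463e-06.
Running total after k=1: 0.000709216.
Correction k=2: B_{4}/4! · (f^{(3)}(16) − f^{(3)}(8)) = −1/720 · (-4.47035e-07 − (-5.72205e-05)) = -7.88520e-08.
Running total after k=2: 0.000709137.
Correction k=3: B_{6}/6! · (f^{(5)}(16) − f^{(5)}(8)) = 1/30240 · (-9.77889e-08 − (-5.00679e-05)) = 1.65245e-09.
Running total after k=3: 0.000709139.
Correction k=4: B_{8}/8! · (f^{(7)}(16) − f^{(7)}(8)) = −1/1209600 · (-3.43789e-08 − (-7.04080e-05)) = -5.81792e-11.

S_4 ≈ 0.000709139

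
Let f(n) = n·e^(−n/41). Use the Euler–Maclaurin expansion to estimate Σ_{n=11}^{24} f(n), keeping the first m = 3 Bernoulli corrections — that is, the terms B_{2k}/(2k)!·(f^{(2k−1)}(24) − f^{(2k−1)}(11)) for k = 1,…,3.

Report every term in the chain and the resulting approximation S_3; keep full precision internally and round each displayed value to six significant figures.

S_3 ≈ 157.023

The integral term ∫_11^24 x·e^(−x/41) dx = 146.162.
Endpoint term: (f(11) + f(24))/2 = (8.41152 + 13.3656)/2 = 10.8886.
So far: 157.051.
Order-1 term: 1/12 · (0.230911 − 0.559525) = -0.0273845.
Running total after k=1: 157.023.
Order-2 term: −1/720 · (0.000799949 − 0.00124265) = 6.14860e-07.
Running total after k=2: 157.023.
Order-3 term: 1/30240 · (8.70038e-07 − 1.28046e-06) = -1.35720e-11.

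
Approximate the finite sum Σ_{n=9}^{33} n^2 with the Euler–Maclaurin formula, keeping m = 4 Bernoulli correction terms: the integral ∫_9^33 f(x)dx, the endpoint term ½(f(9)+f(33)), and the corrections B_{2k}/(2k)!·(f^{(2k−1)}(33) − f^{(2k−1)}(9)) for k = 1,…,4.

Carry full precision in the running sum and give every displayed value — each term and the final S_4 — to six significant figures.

The integral term ∫_9^33 x^2 dx = 11736.0.
Endpoint term: (f(9) + f(33))/2 = (81.0000 + 1089.00)/2 = 585.000.
Integral + boundary = 12321.0.
Correction k=1: B_{2}/2! · (f^{(1)}(33) − f^{(1)}(9)) = 1/12 · (66.0000 − 18.0000) = 4.00000.
Partial sum through k=1: 12325.0.
Correction k=2: B_{4}/4! · (f^{(3)}(33) − f^{(3)}(9)) = −1/720 · (0.00000 − 0.00000) = 0.00000.
Partial sum through k=2: 12325.0.
Correction k=3: B_{6}/6! · (f^{(5)}(33) − f^{(5)}(9)) = 1/30240 · (0.00000 − 0.00000) = 0.00000.
Partial sum through k=3: 12325.0.
Correction k=4: B_{8}/8! · (f^{(7)}(33) − f^{(7)}(9)) = −1/1209600 · (0.00000 − 0.00000) = 0.00000.

S_4 ≈ 12325.0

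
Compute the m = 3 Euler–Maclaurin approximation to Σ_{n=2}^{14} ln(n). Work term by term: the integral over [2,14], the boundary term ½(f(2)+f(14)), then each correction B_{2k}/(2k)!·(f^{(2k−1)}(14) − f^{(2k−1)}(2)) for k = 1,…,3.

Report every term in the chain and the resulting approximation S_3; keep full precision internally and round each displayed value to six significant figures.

∫_2^14 ln(x) dx evaluates to 23.5605.
½[f(2) + f(14)] = ½[0.693147 + 2.63906] = 1.66610.
Integral + boundary = 25.2266.
k=1: B_{2}/(2)! × [f^{(1)}(14) − f^{(1)}(2)] = 1/12 × (0.0714286 − 0.500000) = -0.0357143.
After k=1: 25.1909.
k=2: B_{4}/(4)! × [f^{(3)}(14) − f^{(3)}(2)] = −1/720 × (0.000728863 − 0.250000) = 0.000346210.
After k=2: 25.1912.
k=3: B_{6}/(6)! × [f^{(5)}(14) − f^{(5)}(2)] = 1/30240 × (4.46243e-05 − 0.750000) = -2.48001e-05.

S_3 ≈ 25.1912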